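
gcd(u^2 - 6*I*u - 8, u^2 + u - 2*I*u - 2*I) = u - 2*I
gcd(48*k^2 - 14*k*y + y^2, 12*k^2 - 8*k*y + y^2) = -6*k + y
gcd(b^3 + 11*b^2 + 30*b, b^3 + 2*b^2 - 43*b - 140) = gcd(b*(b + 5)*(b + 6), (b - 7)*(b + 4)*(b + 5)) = b + 5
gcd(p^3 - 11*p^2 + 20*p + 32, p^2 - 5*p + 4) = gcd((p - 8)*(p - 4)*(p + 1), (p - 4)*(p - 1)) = p - 4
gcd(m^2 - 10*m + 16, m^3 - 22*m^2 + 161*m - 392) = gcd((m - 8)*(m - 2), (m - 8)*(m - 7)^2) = m - 8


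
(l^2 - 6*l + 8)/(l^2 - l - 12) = (l - 2)/(l + 3)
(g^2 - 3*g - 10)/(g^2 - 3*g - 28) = (-g^2 + 3*g + 10)/(-g^2 + 3*g + 28)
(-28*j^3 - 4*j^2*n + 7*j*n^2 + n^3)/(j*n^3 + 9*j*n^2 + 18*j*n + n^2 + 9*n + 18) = (-28*j^3 - 4*j^2*n + 7*j*n^2 + n^3)/(j*n^3 + 9*j*n^2 + 18*j*n + n^2 + 9*n + 18)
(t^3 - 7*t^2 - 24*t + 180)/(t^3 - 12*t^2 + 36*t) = (t + 5)/t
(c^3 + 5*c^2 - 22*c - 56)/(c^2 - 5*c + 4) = (c^2 + 9*c + 14)/(c - 1)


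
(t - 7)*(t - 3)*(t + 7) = t^3 - 3*t^2 - 49*t + 147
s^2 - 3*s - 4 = (s - 4)*(s + 1)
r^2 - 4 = (r - 2)*(r + 2)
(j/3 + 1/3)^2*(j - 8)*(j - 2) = j^4/9 - 8*j^3/9 - j^2/3 + 22*j/9 + 16/9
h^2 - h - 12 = (h - 4)*(h + 3)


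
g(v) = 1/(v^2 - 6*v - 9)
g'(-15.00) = 0.00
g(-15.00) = 0.00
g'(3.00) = 0.00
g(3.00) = -0.06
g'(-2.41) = 0.09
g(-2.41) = 0.09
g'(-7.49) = 0.00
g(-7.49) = 0.01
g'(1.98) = 0.01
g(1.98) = -0.06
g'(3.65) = -0.00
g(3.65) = -0.06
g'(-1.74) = 0.47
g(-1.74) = 0.22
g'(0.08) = 0.07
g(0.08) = -0.11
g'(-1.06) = 3.53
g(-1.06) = -0.66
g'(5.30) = -0.03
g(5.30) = -0.08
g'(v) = (6 - 2*v)/(v^2 - 6*v - 9)^2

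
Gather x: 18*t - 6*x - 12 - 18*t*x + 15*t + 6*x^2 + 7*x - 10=33*t + 6*x^2 + x*(1 - 18*t) - 22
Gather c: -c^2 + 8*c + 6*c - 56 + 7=-c^2 + 14*c - 49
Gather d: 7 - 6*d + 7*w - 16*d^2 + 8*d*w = -16*d^2 + d*(8*w - 6) + 7*w + 7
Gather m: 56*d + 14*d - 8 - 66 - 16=70*d - 90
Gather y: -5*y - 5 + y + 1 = -4*y - 4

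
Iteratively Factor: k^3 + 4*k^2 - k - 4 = (k + 1)*(k^2 + 3*k - 4) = (k + 1)*(k + 4)*(k - 1)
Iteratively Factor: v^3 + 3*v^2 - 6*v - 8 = (v - 2)*(v^2 + 5*v + 4) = (v - 2)*(v + 1)*(v + 4)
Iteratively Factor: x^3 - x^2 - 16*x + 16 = (x - 4)*(x^2 + 3*x - 4) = (x - 4)*(x - 1)*(x + 4)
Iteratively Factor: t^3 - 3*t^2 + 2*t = (t - 2)*(t^2 - t) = t*(t - 2)*(t - 1)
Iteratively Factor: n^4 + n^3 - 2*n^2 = (n + 2)*(n^3 - n^2) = (n - 1)*(n + 2)*(n^2) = n*(n - 1)*(n + 2)*(n)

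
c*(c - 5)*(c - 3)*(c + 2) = c^4 - 6*c^3 - c^2 + 30*c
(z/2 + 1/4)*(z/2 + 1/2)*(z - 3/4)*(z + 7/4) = z^4/4 + 5*z^3/8 + 11*z^2/64 - 47*z/128 - 21/128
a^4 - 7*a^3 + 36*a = a*(a - 6)*(a - 3)*(a + 2)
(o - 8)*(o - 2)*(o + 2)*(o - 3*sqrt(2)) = o^4 - 8*o^3 - 3*sqrt(2)*o^3 - 4*o^2 + 24*sqrt(2)*o^2 + 12*sqrt(2)*o + 32*o - 96*sqrt(2)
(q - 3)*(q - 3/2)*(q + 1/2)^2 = q^4 - 7*q^3/2 + q^2/4 + 27*q/8 + 9/8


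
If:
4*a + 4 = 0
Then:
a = -1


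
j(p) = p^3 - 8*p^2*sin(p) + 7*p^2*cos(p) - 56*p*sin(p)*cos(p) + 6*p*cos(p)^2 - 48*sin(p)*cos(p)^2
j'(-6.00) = -34.71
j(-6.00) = -9.92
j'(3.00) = -56.86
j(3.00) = -11.06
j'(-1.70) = -100.75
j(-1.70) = 28.19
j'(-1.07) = 1.28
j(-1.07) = -6.35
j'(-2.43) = 80.88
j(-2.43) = 62.11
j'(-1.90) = -95.95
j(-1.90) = 48.41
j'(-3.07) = 369.46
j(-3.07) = -91.99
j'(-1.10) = -3.49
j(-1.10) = -6.32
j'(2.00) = 34.05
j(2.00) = 4.15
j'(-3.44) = 366.78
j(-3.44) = -233.60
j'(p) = -7*p^2*sin(p) - 8*p^2*cos(p) + 3*p^2 + 56*p*sin(p)^2 - 12*p*sin(p)*cos(p) - 16*p*sin(p) - 56*p*cos(p)^2 + 14*p*cos(p) + 96*sin(p)^2*cos(p) - 56*sin(p)*cos(p) - 48*cos(p)^3 + 6*cos(p)^2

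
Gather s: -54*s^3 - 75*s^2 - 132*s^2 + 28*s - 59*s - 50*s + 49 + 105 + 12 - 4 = -54*s^3 - 207*s^2 - 81*s + 162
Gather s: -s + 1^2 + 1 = 2 - s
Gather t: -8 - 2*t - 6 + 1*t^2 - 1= t^2 - 2*t - 15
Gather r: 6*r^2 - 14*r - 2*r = 6*r^2 - 16*r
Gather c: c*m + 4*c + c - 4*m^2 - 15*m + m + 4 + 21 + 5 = c*(m + 5) - 4*m^2 - 14*m + 30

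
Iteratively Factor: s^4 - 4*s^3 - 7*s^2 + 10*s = (s - 1)*(s^3 - 3*s^2 - 10*s) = s*(s - 1)*(s^2 - 3*s - 10) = s*(s - 5)*(s - 1)*(s + 2)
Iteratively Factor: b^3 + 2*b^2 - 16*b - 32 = (b - 4)*(b^2 + 6*b + 8) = (b - 4)*(b + 4)*(b + 2)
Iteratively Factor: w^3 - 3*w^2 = (w - 3)*(w^2) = w*(w - 3)*(w)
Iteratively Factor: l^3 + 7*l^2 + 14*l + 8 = (l + 4)*(l^2 + 3*l + 2) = (l + 2)*(l + 4)*(l + 1)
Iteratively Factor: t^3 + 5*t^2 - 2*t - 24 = (t - 2)*(t^2 + 7*t + 12) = (t - 2)*(t + 4)*(t + 3)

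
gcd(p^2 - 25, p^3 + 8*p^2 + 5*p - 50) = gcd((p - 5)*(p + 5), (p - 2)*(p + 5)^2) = p + 5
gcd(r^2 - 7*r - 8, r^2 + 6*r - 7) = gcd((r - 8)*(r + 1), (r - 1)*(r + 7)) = 1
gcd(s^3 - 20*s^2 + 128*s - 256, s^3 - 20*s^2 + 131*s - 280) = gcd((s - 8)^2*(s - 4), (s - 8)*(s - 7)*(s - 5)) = s - 8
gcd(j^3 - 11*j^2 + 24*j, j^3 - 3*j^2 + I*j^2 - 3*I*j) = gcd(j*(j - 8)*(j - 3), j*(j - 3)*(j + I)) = j^2 - 3*j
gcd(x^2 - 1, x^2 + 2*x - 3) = x - 1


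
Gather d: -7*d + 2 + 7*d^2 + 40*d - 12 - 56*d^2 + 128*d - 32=-49*d^2 + 161*d - 42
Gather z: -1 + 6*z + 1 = 6*z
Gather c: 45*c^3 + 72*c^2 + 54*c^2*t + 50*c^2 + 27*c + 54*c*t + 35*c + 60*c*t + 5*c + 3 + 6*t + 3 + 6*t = 45*c^3 + c^2*(54*t + 122) + c*(114*t + 67) + 12*t + 6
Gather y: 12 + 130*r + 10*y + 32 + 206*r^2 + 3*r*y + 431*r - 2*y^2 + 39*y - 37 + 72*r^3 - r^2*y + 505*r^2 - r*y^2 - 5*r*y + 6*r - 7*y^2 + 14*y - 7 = 72*r^3 + 711*r^2 + 567*r + y^2*(-r - 9) + y*(-r^2 - 2*r + 63)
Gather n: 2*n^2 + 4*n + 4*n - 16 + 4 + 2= 2*n^2 + 8*n - 10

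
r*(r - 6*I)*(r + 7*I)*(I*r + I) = I*r^4 - r^3 + I*r^3 - r^2 + 42*I*r^2 + 42*I*r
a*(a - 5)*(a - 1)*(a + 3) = a^4 - 3*a^3 - 13*a^2 + 15*a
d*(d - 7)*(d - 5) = d^3 - 12*d^2 + 35*d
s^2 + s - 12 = (s - 3)*(s + 4)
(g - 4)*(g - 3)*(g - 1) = g^3 - 8*g^2 + 19*g - 12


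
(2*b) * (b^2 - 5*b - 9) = 2*b^3 - 10*b^2 - 18*b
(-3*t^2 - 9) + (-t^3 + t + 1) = -t^3 - 3*t^2 + t - 8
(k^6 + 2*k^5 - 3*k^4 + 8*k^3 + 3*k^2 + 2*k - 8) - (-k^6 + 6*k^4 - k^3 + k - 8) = 2*k^6 + 2*k^5 - 9*k^4 + 9*k^3 + 3*k^2 + k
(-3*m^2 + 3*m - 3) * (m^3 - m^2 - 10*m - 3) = -3*m^5 + 6*m^4 + 24*m^3 - 18*m^2 + 21*m + 9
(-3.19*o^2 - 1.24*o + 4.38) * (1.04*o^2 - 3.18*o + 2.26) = -3.3176*o^4 + 8.8546*o^3 + 1.289*o^2 - 16.7308*o + 9.8988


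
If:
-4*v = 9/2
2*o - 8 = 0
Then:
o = 4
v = -9/8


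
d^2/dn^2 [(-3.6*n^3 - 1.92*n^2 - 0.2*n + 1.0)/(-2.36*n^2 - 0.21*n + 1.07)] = (2.8421709430404e-14*n^5 + 1.4210854715202e-14*n^4 + 18.823696*n^3 - 9.18081600000001*n^2 + 24.78648*n - 0.652304)/(13.144256*n^6 + 3.508848*n^5 - 17.566188*n^4 - 3.172491*n^3 + 7.964331*n^2 + 0.721287*n - 1.225043)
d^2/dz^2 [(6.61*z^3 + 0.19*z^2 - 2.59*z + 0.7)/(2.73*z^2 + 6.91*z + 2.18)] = (-2.27373675443232e-13*z^4 + 506.777918*z^3 + 621.947892*z^2 + 360.195*z + 138.351776)/(20.346417*z^6 + 154.498617*z^5 + 439.798905*z^4 + 576.684415*z^3 + 351.19473*z^2 + 98.517252*z + 10.360232)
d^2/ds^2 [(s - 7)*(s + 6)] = 2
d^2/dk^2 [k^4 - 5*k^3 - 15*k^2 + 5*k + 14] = 12*k^2 - 30*k - 30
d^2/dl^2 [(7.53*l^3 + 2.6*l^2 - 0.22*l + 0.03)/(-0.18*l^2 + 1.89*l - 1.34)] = (-51.918138*l^3 + 118.179756*l^2 - 81.382356*l - 8.42263)/(0.005832*l^6 - 0.183708*l^5 + 2.059182*l^4 - 9.486477*l^3 + 15.329466*l^2 - 10.181052*l + 2.406104)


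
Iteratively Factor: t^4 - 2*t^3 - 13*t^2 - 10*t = (t + 1)*(t^3 - 3*t^2 - 10*t) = (t - 5)*(t + 1)*(t^2 + 2*t) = (t - 5)*(t + 1)*(t + 2)*(t)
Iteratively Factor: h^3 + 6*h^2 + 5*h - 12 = (h + 3)*(h^2 + 3*h - 4) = (h + 3)*(h + 4)*(h - 1)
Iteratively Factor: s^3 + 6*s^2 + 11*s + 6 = (s + 1)*(s^2 + 5*s + 6) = (s + 1)*(s + 2)*(s + 3)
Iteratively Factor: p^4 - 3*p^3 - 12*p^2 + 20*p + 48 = (p - 3)*(p^3 - 12*p - 16) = (p - 4)*(p - 3)*(p^2 + 4*p + 4) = (p - 4)*(p - 3)*(p + 2)*(p + 2)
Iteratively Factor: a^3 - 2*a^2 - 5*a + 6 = (a - 1)*(a^2 - a - 6) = (a - 3)*(a - 1)*(a + 2)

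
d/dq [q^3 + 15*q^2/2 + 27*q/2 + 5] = 3*q^2 + 15*q + 27/2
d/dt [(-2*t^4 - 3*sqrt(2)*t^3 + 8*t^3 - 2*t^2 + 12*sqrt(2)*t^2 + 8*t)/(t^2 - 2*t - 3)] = (-4*t^5 - 3*sqrt(2)*t^4 + 20*t^4 - 8*t^3 + 12*sqrt(2)*t^3 - 76*t^2 + 3*sqrt(2)*t^2 - 72*sqrt(2)*t + 12*t - 24)/(t^4 - 4*t^3 - 2*t^2 + 12*t + 9)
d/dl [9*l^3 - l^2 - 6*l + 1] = 27*l^2 - 2*l - 6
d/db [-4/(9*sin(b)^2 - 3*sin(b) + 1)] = 12*(6*sin(b) - 1)*cos(b)/(9*sin(b)^2 - 3*sin(b) + 1)^2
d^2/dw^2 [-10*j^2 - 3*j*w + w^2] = 2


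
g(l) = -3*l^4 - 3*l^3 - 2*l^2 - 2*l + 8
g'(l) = -12*l^3 - 9*l^2 - 4*l - 2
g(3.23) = -446.96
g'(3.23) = -513.20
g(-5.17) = -1763.85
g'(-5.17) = 1436.38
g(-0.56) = 8.72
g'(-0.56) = -0.48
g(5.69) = -3765.43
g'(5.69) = -2526.79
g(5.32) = -2914.03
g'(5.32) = -2084.83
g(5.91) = -4352.87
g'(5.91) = -2817.09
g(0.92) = -0.02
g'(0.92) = -22.64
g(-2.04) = -22.73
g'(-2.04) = 70.58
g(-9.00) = -17632.00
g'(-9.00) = 8053.00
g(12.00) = -67696.00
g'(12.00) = -22082.00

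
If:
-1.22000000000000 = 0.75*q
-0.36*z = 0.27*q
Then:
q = -1.63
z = 1.22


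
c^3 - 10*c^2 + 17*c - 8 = (c - 8)*(c - 1)^2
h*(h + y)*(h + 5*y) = h^3 + 6*h^2*y + 5*h*y^2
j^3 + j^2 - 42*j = j*(j - 6)*(j + 7)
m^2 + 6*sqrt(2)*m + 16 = (m + 2*sqrt(2))*(m + 4*sqrt(2))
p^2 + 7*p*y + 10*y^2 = (p + 2*y)*(p + 5*y)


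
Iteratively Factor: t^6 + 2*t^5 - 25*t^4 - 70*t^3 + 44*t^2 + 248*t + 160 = (t + 4)*(t^5 - 2*t^4 - 17*t^3 - 2*t^2 + 52*t + 40) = (t - 2)*(t + 4)*(t^4 - 17*t^2 - 36*t - 20) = (t - 5)*(t - 2)*(t + 4)*(t^3 + 5*t^2 + 8*t + 4) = (t - 5)*(t - 2)*(t + 2)*(t + 4)*(t^2 + 3*t + 2) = (t - 5)*(t - 2)*(t + 1)*(t + 2)*(t + 4)*(t + 2)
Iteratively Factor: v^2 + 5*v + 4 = (v + 1)*(v + 4)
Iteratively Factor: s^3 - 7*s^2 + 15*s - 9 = (s - 1)*(s^2 - 6*s + 9) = (s - 3)*(s - 1)*(s - 3)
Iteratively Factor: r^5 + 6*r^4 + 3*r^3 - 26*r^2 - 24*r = (r - 2)*(r^4 + 8*r^3 + 19*r^2 + 12*r) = (r - 2)*(r + 4)*(r^3 + 4*r^2 + 3*r) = (r - 2)*(r + 3)*(r + 4)*(r^2 + r) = r*(r - 2)*(r + 3)*(r + 4)*(r + 1)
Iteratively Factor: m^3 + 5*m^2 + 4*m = (m + 1)*(m^2 + 4*m) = (m + 1)*(m + 4)*(m)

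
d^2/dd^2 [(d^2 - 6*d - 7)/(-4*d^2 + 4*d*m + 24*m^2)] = (-(2*d - m)^2*(-d^2 + 6*d + 7) + (-d^2 + d*m + 6*m^2)^2 + (-d^2 + d*m + 6*m^2)*(d^2 - 6*d + 2*(d - 3)*(2*d - m) - 7))/(2*(-d^2 + d*m + 6*m^2)^3)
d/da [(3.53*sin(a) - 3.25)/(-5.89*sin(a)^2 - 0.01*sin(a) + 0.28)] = (20.7917*sin(a)^2 - 38.285*sin(a) + 0.9559)*cos(a)/(34.6921*sin(a)^4 + 0.1178*sin(a)^3 - 3.2983*sin(a)^2 - 0.0056*sin(a) + 0.0784)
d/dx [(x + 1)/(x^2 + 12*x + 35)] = (x^2 + 12*x - 2*(x + 1)*(x + 6) + 35)/(x^2 + 12*x + 35)^2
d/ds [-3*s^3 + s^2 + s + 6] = -9*s^2 + 2*s + 1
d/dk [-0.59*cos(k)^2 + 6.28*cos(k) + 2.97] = (1.18*cos(k) - 6.28)*sin(k)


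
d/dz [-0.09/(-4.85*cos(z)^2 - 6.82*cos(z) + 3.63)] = (0.873*cos(z) + 0.6138)*sin(z)/(4.85*cos(z)^2 + 6.82*cos(z) - 3.63)^2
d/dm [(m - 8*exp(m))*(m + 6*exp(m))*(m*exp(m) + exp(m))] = (m^3 - 4*m^2*exp(m) + 4*m^2 - 144*m*exp(2*m) - 8*m*exp(m) + 2*m - 192*exp(2*m) - 2*exp(m))*exp(m)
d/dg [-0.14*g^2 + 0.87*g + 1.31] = 0.87 - 0.28*g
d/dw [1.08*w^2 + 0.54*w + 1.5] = 2.16*w + 0.54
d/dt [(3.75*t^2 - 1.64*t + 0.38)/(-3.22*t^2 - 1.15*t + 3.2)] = (-9.5933*t^2 + 26.4472*t - 4.811)/(10.3684*t^4 + 7.406*t^3 - 19.2855*t^2 - 7.36*t + 10.24)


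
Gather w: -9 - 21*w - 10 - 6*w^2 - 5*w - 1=-6*w^2 - 26*w - 20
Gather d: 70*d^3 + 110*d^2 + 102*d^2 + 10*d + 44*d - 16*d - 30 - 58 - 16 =70*d^3 + 212*d^2 + 38*d - 104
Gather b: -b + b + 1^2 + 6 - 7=0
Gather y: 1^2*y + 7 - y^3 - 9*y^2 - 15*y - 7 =-y^3 - 9*y^2 - 14*y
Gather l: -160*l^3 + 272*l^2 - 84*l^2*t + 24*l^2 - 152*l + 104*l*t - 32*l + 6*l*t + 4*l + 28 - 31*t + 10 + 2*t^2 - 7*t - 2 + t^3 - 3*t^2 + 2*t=-160*l^3 + l^2*(296 - 84*t) + l*(110*t - 180) + t^3 - t^2 - 36*t + 36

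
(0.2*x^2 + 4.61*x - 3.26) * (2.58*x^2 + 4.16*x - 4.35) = 0.516*x^4 + 12.7258*x^3 + 9.8968*x^2 - 33.6151*x + 14.181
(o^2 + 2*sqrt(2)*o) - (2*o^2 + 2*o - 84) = -o^2 - 2*o + 2*sqrt(2)*o + 84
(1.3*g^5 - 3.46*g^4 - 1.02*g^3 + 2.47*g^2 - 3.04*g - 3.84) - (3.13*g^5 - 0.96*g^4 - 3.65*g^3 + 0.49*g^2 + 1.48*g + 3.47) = -1.83*g^5 - 2.5*g^4 + 2.63*g^3 + 1.98*g^2 - 4.52*g - 7.31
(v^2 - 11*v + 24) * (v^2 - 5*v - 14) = v^4 - 16*v^3 + 65*v^2 + 34*v - 336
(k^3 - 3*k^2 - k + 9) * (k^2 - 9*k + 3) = k^5 - 12*k^4 + 29*k^3 + 9*k^2 - 84*k + 27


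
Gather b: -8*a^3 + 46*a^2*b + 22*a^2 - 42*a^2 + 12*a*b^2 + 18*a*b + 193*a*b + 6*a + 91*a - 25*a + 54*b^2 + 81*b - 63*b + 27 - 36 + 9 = -8*a^3 - 20*a^2 + 72*a + b^2*(12*a + 54) + b*(46*a^2 + 211*a + 18)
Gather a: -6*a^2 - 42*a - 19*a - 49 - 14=-6*a^2 - 61*a - 63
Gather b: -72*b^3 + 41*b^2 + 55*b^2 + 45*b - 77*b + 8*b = -72*b^3 + 96*b^2 - 24*b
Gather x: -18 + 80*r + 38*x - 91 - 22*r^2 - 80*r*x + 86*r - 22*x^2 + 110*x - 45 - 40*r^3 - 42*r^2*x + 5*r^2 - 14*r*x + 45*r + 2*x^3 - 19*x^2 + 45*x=-40*r^3 - 17*r^2 + 211*r + 2*x^3 - 41*x^2 + x*(-42*r^2 - 94*r + 193) - 154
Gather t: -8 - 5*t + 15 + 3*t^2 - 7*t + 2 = 3*t^2 - 12*t + 9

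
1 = 1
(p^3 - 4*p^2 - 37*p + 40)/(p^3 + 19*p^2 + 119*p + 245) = (p^2 - 9*p + 8)/(p^2 + 14*p + 49)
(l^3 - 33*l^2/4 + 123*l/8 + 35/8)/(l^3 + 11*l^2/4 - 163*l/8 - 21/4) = (l - 5)/(l + 6)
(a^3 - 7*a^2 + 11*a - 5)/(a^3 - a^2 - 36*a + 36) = (a^2 - 6*a + 5)/(a^2 - 36)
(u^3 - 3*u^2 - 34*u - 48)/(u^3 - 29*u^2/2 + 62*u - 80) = 2*(u^2 + 5*u + 6)/(2*u^2 - 13*u + 20)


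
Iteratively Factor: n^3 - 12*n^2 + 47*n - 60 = (n - 5)*(n^2 - 7*n + 12) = (n - 5)*(n - 4)*(n - 3)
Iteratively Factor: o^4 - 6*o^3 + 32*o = (o + 2)*(o^3 - 8*o^2 + 16*o) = o*(o + 2)*(o^2 - 8*o + 16) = o*(o - 4)*(o + 2)*(o - 4)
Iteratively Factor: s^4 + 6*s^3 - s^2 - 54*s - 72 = (s - 3)*(s^3 + 9*s^2 + 26*s + 24) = (s - 3)*(s + 4)*(s^2 + 5*s + 6) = (s - 3)*(s + 3)*(s + 4)*(s + 2)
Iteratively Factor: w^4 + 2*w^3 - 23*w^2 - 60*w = (w - 5)*(w^3 + 7*w^2 + 12*w) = (w - 5)*(w + 4)*(w^2 + 3*w) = w*(w - 5)*(w + 4)*(w + 3)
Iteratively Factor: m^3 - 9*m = (m)*(m^2 - 9) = m*(m + 3)*(m - 3)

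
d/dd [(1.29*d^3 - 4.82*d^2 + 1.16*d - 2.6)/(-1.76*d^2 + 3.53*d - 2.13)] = (-2.2704*d^4 + 9.1074*d^3 - 23.2161*d^2 + 11.3812*d + 6.7072)/(3.0976*d^4 - 12.4256*d^3 + 19.9585*d^2 - 15.0378*d + 4.5369)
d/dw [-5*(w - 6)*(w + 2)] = 20 - 10*w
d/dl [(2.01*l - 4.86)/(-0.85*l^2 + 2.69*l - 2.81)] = (1.7085*l^2 - 8.262*l + 7.4253)/(0.7225*l^4 - 4.573*l^3 + 12.0131*l^2 - 15.1178*l + 7.8961)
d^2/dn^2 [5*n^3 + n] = 30*n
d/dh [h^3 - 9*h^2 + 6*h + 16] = 3*h^2 - 18*h + 6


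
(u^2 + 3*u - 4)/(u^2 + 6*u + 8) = (u - 1)/(u + 2)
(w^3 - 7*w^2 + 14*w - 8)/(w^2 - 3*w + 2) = w - 4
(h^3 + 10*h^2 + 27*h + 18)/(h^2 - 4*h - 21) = (h^2 + 7*h + 6)/(h - 7)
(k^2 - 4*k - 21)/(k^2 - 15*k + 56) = (k + 3)/(k - 8)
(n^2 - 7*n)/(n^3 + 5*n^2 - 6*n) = (n - 7)/(n^2 + 5*n - 6)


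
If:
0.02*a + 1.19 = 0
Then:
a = -59.50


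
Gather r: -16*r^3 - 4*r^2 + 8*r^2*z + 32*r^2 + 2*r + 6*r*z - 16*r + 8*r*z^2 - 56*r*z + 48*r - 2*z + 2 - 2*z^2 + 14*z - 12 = -16*r^3 + r^2*(8*z + 28) + r*(8*z^2 - 50*z + 34) - 2*z^2 + 12*z - 10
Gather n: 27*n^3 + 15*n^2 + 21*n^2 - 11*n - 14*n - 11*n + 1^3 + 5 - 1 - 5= 27*n^3 + 36*n^2 - 36*n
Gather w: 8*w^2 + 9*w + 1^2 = 8*w^2 + 9*w + 1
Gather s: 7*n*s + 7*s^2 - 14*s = 7*s^2 + s*(7*n - 14)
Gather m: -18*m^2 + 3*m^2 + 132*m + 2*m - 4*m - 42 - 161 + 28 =-15*m^2 + 130*m - 175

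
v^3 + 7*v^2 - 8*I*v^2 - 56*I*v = v*(v + 7)*(v - 8*I)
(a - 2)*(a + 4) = a^2 + 2*a - 8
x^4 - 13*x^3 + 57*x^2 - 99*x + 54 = (x - 6)*(x - 3)^2*(x - 1)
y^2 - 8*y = y*(y - 8)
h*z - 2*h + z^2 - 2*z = (h + z)*(z - 2)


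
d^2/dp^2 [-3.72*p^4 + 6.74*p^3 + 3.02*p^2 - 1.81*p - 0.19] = -44.64*p^2 + 40.44*p + 6.04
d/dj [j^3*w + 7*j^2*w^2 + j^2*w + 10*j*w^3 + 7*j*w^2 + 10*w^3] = w*(3*j^2 + 14*j*w + 2*j + 10*w^2 + 7*w)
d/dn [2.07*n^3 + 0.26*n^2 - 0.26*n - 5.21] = 6.21*n^2 + 0.52*n - 0.26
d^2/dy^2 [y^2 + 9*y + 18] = 2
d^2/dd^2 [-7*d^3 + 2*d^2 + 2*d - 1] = 4 - 42*d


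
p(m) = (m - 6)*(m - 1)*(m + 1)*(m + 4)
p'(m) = (m - 6)*(m - 1)*(m + 1) + (m - 6)*(m - 1)*(m + 4) + (m - 6)*(m + 1)*(m + 4) + (m - 1)*(m + 1)*(m + 4)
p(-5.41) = 454.78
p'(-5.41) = -536.47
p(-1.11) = -4.77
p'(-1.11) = 44.64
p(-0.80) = 7.83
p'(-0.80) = 36.11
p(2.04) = -75.62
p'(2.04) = -91.01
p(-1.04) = -1.70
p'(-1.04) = 43.01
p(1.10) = -5.25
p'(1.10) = -54.94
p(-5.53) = 521.83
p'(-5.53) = -581.43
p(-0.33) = 20.70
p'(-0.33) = 17.70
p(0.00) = 24.00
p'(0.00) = 2.00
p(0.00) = 24.00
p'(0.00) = 2.00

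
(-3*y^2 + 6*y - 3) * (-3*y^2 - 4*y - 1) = 9*y^4 - 6*y^3 - 12*y^2 + 6*y + 3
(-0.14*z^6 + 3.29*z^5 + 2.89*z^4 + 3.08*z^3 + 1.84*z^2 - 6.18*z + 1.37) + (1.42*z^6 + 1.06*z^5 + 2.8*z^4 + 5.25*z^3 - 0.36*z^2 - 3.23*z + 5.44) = 1.28*z^6 + 4.35*z^5 + 5.69*z^4 + 8.33*z^3 + 1.48*z^2 - 9.41*z + 6.81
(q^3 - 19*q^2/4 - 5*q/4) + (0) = q^3 - 19*q^2/4 - 5*q/4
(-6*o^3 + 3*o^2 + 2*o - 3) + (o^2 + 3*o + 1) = -6*o^3 + 4*o^2 + 5*o - 2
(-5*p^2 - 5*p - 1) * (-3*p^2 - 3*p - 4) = 15*p^4 + 30*p^3 + 38*p^2 + 23*p + 4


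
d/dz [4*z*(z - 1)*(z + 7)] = 12*z^2 + 48*z - 28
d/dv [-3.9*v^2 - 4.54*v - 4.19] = -7.8*v - 4.54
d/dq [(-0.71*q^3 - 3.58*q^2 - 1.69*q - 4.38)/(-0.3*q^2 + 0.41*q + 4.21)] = (0.213*q^4 - 0.5822*q^3 - 10.9421*q^2 - 32.7716*q - 5.3191)/(0.09*q^4 - 0.246*q^3 - 2.3579*q^2 + 3.4522*q + 17.7241)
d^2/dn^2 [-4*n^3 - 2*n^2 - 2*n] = -24*n - 4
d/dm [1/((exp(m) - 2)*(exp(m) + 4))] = -2*(exp(m) + 1)*exp(m)/(exp(4*m) + 4*exp(3*m) - 12*exp(2*m) - 32*exp(m) + 64)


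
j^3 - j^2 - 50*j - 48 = (j - 8)*(j + 1)*(j + 6)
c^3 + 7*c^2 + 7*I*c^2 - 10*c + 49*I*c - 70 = (c + 7)*(c + 2*I)*(c + 5*I)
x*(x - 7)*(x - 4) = x^3 - 11*x^2 + 28*x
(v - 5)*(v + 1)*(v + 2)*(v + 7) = v^4 + 5*v^3 - 27*v^2 - 101*v - 70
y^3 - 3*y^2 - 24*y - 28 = (y - 7)*(y + 2)^2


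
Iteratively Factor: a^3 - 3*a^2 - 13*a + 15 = (a - 1)*(a^2 - 2*a - 15) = (a - 5)*(a - 1)*(a + 3)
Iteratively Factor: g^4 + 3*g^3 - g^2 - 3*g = (g + 3)*(g^3 - g) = (g + 1)*(g + 3)*(g^2 - g) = g*(g + 1)*(g + 3)*(g - 1)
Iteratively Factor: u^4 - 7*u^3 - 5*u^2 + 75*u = (u + 3)*(u^3 - 10*u^2 + 25*u) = (u - 5)*(u + 3)*(u^2 - 5*u) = u*(u - 5)*(u + 3)*(u - 5)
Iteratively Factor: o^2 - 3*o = (o)*(o - 3)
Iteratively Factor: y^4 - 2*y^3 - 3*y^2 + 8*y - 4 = (y - 1)*(y^3 - y^2 - 4*y + 4) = (y - 2)*(y - 1)*(y^2 + y - 2) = (y - 2)*(y - 1)^2*(y + 2)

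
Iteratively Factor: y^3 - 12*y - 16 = (y - 4)*(y^2 + 4*y + 4) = (y - 4)*(y + 2)*(y + 2)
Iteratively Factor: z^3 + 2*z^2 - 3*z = (z)*(z^2 + 2*z - 3) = z*(z - 1)*(z + 3)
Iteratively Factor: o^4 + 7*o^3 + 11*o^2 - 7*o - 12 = (o + 4)*(o^3 + 3*o^2 - o - 3) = (o + 3)*(o + 4)*(o^2 - 1) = (o + 1)*(o + 3)*(o + 4)*(o - 1)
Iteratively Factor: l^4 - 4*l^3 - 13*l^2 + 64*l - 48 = (l - 4)*(l^3 - 13*l + 12) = (l - 4)*(l - 3)*(l^2 + 3*l - 4) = (l - 4)*(l - 3)*(l + 4)*(l - 1)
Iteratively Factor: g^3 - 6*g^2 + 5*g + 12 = (g - 3)*(g^2 - 3*g - 4) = (g - 4)*(g - 3)*(g + 1)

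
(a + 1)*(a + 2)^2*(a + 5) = a^4 + 10*a^3 + 33*a^2 + 44*a + 20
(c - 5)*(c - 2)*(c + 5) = c^3 - 2*c^2 - 25*c + 50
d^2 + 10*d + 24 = (d + 4)*(d + 6)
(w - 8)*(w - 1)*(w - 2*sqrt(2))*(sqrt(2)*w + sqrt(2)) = sqrt(2)*w^4 - 8*sqrt(2)*w^3 - 4*w^3 - sqrt(2)*w^2 + 32*w^2 + 4*w + 8*sqrt(2)*w - 32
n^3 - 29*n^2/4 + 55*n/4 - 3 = (n - 4)*(n - 3)*(n - 1/4)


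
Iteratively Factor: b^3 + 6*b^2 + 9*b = (b + 3)*(b^2 + 3*b) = (b + 3)^2*(b)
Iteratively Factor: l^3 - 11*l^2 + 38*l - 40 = (l - 2)*(l^2 - 9*l + 20) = (l - 4)*(l - 2)*(l - 5)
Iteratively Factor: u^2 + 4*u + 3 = (u + 3)*(u + 1)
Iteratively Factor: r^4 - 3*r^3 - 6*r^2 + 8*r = (r - 4)*(r^3 + r^2 - 2*r) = (r - 4)*(r + 2)*(r^2 - r) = r*(r - 4)*(r + 2)*(r - 1)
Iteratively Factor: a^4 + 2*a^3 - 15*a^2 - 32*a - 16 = (a - 4)*(a^3 + 6*a^2 + 9*a + 4) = (a - 4)*(a + 4)*(a^2 + 2*a + 1) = (a - 4)*(a + 1)*(a + 4)*(a + 1)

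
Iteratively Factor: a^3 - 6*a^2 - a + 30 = (a - 5)*(a^2 - a - 6) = (a - 5)*(a + 2)*(a - 3)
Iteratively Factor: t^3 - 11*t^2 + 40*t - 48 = (t - 3)*(t^2 - 8*t + 16) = (t - 4)*(t - 3)*(t - 4)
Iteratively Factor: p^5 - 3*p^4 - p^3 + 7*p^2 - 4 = (p + 1)*(p^4 - 4*p^3 + 3*p^2 + 4*p - 4) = (p - 2)*(p + 1)*(p^3 - 2*p^2 - p + 2) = (p - 2)^2*(p + 1)*(p^2 - 1) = (p - 2)^2*(p - 1)*(p + 1)*(p + 1)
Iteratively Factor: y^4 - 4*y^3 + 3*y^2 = (y - 3)*(y^3 - y^2) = y*(y - 3)*(y^2 - y) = y^2*(y - 3)*(y - 1)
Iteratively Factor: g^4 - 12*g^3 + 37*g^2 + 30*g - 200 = (g - 4)*(g^3 - 8*g^2 + 5*g + 50) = (g - 4)*(g + 2)*(g^2 - 10*g + 25) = (g - 5)*(g - 4)*(g + 2)*(g - 5)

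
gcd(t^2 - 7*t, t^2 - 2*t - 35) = t - 7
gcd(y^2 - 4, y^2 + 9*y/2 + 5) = y + 2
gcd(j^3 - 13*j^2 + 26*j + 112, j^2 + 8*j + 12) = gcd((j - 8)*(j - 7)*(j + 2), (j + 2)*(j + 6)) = j + 2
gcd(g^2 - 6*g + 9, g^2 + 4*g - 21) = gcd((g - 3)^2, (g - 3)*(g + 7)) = g - 3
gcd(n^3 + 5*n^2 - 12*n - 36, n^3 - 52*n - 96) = n^2 + 8*n + 12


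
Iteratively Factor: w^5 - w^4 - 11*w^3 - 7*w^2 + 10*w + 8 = (w + 1)*(w^4 - 2*w^3 - 9*w^2 + 2*w + 8) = (w - 4)*(w + 1)*(w^3 + 2*w^2 - w - 2) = (w - 4)*(w + 1)*(w + 2)*(w^2 - 1) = (w - 4)*(w + 1)^2*(w + 2)*(w - 1)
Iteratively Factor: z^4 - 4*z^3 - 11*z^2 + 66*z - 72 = (z - 3)*(z^3 - z^2 - 14*z + 24) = (z - 3)^2*(z^2 + 2*z - 8) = (z - 3)^2*(z - 2)*(z + 4)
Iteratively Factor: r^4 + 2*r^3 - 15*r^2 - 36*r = (r + 3)*(r^3 - r^2 - 12*r) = r*(r + 3)*(r^2 - r - 12) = r*(r - 4)*(r + 3)*(r + 3)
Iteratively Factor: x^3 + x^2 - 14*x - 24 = (x - 4)*(x^2 + 5*x + 6) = (x - 4)*(x + 2)*(x + 3)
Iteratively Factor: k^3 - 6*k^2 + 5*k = (k - 1)*(k^2 - 5*k) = (k - 5)*(k - 1)*(k)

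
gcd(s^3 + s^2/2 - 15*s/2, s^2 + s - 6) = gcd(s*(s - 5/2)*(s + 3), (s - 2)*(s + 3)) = s + 3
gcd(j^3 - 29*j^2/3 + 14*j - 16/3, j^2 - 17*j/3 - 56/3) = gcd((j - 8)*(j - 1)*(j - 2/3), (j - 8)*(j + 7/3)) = j - 8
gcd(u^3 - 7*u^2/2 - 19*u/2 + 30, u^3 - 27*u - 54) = u + 3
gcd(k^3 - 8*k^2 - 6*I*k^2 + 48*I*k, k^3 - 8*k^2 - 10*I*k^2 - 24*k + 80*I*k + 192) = k^2 + k*(-8 - 6*I) + 48*I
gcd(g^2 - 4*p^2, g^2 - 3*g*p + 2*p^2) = -g + 2*p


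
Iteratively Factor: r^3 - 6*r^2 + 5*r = (r)*(r^2 - 6*r + 5) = r*(r - 1)*(r - 5)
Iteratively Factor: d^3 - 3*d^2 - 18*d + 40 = (d - 2)*(d^2 - d - 20) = (d - 5)*(d - 2)*(d + 4)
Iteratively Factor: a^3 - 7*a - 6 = (a + 2)*(a^2 - 2*a - 3) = (a - 3)*(a + 2)*(a + 1)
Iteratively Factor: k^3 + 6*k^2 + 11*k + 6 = (k + 2)*(k^2 + 4*k + 3) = (k + 2)*(k + 3)*(k + 1)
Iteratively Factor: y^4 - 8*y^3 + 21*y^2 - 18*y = (y - 3)*(y^3 - 5*y^2 + 6*y) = (y - 3)^2*(y^2 - 2*y) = (y - 3)^2*(y - 2)*(y)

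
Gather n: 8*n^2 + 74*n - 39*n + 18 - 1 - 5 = 8*n^2 + 35*n + 12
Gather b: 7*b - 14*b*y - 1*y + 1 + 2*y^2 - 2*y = b*(7 - 14*y) + 2*y^2 - 3*y + 1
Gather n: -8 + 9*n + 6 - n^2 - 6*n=-n^2 + 3*n - 2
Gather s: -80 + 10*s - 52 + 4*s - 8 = 14*s - 140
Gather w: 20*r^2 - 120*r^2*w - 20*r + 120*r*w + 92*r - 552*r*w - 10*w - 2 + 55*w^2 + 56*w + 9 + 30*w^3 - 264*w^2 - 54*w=20*r^2 + 72*r + 30*w^3 - 209*w^2 + w*(-120*r^2 - 432*r - 8) + 7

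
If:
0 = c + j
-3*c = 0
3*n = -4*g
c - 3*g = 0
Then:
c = 0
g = 0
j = 0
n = 0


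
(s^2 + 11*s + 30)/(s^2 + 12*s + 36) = (s + 5)/(s + 6)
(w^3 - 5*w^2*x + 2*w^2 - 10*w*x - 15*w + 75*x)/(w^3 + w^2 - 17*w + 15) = (w - 5*x)/(w - 1)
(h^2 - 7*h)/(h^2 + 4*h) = (h - 7)/(h + 4)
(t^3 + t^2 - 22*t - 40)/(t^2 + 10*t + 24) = (t^2 - 3*t - 10)/(t + 6)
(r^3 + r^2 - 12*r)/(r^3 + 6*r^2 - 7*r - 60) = r/(r + 5)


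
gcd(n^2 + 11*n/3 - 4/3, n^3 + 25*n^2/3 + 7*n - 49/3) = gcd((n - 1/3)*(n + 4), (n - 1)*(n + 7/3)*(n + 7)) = 1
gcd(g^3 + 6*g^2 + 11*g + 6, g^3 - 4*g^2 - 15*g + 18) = g + 3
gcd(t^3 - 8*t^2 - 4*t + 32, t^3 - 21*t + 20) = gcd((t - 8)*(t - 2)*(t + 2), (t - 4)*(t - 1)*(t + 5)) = 1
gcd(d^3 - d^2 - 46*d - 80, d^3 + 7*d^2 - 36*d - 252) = 1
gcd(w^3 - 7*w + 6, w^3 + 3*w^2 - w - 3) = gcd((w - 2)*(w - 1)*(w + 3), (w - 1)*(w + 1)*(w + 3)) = w^2 + 2*w - 3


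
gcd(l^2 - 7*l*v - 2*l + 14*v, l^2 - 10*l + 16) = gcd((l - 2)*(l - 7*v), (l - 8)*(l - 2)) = l - 2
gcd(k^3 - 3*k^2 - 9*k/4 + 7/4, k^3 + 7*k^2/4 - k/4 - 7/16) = k - 1/2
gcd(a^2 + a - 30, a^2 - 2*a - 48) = a + 6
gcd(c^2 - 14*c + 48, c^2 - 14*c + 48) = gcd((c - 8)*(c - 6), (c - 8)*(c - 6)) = c^2 - 14*c + 48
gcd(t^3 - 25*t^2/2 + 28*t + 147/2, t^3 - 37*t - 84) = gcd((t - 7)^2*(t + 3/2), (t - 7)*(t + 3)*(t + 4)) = t - 7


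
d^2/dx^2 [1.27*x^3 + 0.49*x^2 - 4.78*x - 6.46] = 7.62*x + 0.98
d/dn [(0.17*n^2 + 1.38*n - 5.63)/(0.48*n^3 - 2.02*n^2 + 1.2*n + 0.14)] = (-0.0816*n^4 - 1.3248*n^3 + 11.0988*n^2 - 22.6976*n + 6.9492)/(0.2304*n^6 - 1.9392*n^5 + 5.2324*n^4 - 4.7136*n^3 + 0.8744*n^2 + 0.336*n + 0.0196)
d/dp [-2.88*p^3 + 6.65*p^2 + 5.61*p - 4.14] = -8.64*p^2 + 13.3*p + 5.61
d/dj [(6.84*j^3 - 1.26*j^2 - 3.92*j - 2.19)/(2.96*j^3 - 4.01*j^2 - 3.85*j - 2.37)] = (7.105427357601e-15*j^5 - 23.6988*j^4 - 29.4616*j^3 - 40.0534*j^2 - 11.5914*j + 0.8589)/(8.7616*j^6 - 23.7392*j^5 - 6.7119*j^4 + 16.8466*j^3 + 33.8299*j^2 + 18.249*j + 5.6169)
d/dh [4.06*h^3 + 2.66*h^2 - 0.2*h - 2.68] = 12.18*h^2 + 5.32*h - 0.2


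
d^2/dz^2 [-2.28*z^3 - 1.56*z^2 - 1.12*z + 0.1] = -13.68*z - 3.12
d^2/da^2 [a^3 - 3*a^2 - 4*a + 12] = 6*a - 6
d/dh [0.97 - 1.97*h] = -1.97000000000000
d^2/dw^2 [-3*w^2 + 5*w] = -6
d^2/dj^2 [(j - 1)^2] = 2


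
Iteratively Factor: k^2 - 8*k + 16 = (k - 4)*(k - 4)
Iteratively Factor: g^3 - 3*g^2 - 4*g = (g - 4)*(g^2 + g) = g*(g - 4)*(g + 1)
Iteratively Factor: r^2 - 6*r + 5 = (r - 1)*(r - 5)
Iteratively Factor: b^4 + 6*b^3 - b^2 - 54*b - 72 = (b + 3)*(b^3 + 3*b^2 - 10*b - 24) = (b + 3)*(b + 4)*(b^2 - b - 6) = (b + 2)*(b + 3)*(b + 4)*(b - 3)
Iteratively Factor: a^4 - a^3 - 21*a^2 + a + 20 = (a - 5)*(a^3 + 4*a^2 - a - 4) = (a - 5)*(a + 4)*(a^2 - 1) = (a - 5)*(a + 1)*(a + 4)*(a - 1)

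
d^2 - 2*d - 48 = (d - 8)*(d + 6)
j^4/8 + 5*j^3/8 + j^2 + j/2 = j*(j/4 + 1/2)*(j/2 + 1)*(j + 1)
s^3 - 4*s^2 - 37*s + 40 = (s - 8)*(s - 1)*(s + 5)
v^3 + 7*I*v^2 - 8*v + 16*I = (v - I)*(v + 4*I)^2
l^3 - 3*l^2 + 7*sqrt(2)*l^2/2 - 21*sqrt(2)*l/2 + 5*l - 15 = (l - 3)*(l + sqrt(2))*(l + 5*sqrt(2)/2)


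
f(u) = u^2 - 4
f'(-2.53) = -5.06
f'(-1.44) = -2.88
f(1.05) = -2.90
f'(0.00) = 0.00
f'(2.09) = 4.18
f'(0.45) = 0.90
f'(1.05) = 2.10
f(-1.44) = -1.93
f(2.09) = 0.37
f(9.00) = 77.00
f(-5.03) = 21.30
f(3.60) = 8.96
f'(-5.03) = -10.06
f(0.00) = -4.00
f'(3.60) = 7.20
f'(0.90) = 1.80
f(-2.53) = 2.40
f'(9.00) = 18.00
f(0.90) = -3.19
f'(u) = 2*u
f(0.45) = -3.80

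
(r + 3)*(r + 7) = r^2 + 10*r + 21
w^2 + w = w*(w + 1)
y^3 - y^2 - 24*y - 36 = (y - 6)*(y + 2)*(y + 3)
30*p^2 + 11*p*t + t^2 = (5*p + t)*(6*p + t)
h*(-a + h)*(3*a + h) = -3*a^2*h + 2*a*h^2 + h^3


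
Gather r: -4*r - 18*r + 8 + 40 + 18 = 66 - 22*r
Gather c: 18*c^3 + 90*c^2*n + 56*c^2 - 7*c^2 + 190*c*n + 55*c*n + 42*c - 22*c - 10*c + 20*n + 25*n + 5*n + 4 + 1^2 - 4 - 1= 18*c^3 + c^2*(90*n + 49) + c*(245*n + 10) + 50*n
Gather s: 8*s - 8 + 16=8*s + 8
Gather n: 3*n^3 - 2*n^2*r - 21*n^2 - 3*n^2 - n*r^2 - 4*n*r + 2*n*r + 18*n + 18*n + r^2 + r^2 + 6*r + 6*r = 3*n^3 + n^2*(-2*r - 24) + n*(-r^2 - 2*r + 36) + 2*r^2 + 12*r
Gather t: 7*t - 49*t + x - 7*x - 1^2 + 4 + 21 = -42*t - 6*x + 24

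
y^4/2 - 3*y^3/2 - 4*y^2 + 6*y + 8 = (y/2 + 1/2)*(y - 4)*(y - 2)*(y + 2)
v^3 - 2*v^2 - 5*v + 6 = (v - 3)*(v - 1)*(v + 2)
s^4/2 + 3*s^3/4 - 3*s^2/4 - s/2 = s*(s/2 + 1)*(s - 1)*(s + 1/2)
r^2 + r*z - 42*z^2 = (r - 6*z)*(r + 7*z)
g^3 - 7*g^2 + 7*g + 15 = (g - 5)*(g - 3)*(g + 1)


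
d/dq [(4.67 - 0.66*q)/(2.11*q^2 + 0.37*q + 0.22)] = (1.3926*q^2 - 19.7074*q - 1.8731)/(4.4521*q^4 + 1.5614*q^3 + 1.0653*q^2 + 0.1628*q + 0.0484)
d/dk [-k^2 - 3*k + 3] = -2*k - 3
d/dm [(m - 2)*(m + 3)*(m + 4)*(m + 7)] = 4*m^3 + 36*m^2 + 66*m - 38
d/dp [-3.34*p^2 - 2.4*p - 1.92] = -6.68*p - 2.4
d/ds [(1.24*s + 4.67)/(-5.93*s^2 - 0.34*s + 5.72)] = (7.3532*s^2 + 55.3862*s + 8.6806)/(35.1649*s^4 + 4.0324*s^3 - 67.7236*s^2 - 3.8896*s + 32.7184)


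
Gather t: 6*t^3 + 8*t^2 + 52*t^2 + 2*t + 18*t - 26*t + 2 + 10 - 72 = 6*t^3 + 60*t^2 - 6*t - 60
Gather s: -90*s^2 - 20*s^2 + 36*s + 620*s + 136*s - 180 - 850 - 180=-110*s^2 + 792*s - 1210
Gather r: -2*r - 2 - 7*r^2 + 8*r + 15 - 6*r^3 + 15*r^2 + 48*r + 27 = -6*r^3 + 8*r^2 + 54*r + 40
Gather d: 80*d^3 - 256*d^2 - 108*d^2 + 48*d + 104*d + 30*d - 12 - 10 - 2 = 80*d^3 - 364*d^2 + 182*d - 24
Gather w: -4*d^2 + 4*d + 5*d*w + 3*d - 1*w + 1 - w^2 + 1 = -4*d^2 + 7*d - w^2 + w*(5*d - 1) + 2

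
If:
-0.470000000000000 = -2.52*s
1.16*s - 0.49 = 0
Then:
No Solution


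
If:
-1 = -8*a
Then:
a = 1/8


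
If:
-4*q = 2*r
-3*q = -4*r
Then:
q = 0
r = 0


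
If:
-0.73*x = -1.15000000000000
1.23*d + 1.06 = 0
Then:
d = -0.86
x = 1.58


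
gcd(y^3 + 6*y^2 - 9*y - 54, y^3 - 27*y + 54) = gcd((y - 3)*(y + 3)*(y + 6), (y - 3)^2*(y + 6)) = y^2 + 3*y - 18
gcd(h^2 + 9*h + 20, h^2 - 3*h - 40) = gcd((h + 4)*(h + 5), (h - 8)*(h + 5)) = h + 5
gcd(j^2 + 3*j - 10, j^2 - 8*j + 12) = j - 2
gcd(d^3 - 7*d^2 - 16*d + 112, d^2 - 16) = d^2 - 16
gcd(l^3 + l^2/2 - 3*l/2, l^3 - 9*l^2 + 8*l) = l^2 - l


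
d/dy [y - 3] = 1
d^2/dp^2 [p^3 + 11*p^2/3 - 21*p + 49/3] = 6*p + 22/3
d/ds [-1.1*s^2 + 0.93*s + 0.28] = 0.93 - 2.2*s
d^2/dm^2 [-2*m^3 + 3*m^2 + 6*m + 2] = 6 - 12*m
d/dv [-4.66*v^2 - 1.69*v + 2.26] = -9.32*v - 1.69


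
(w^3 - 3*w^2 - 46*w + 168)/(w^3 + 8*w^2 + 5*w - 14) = (w^2 - 10*w + 24)/(w^2 + w - 2)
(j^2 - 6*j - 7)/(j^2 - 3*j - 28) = (j + 1)/(j + 4)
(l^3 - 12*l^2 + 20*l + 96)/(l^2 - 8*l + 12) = (l^2 - 6*l - 16)/(l - 2)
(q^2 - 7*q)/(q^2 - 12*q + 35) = q/(q - 5)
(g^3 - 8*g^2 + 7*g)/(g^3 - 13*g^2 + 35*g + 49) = g*(g - 1)/(g^2 - 6*g - 7)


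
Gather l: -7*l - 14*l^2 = -14*l^2 - 7*l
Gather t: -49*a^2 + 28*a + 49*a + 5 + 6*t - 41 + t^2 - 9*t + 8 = -49*a^2 + 77*a + t^2 - 3*t - 28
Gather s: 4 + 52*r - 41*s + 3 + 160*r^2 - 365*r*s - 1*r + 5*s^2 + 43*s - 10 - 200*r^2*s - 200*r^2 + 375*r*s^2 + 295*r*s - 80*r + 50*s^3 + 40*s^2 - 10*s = -40*r^2 - 29*r + 50*s^3 + s^2*(375*r + 45) + s*(-200*r^2 - 70*r - 8) - 3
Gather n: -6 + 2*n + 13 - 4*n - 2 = 5 - 2*n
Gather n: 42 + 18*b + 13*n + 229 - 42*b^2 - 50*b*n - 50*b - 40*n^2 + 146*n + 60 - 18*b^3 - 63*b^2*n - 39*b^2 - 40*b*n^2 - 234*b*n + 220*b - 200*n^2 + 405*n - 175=-18*b^3 - 81*b^2 + 188*b + n^2*(-40*b - 240) + n*(-63*b^2 - 284*b + 564) + 156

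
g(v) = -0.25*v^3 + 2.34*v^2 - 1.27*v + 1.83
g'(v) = -0.75*v^2 + 4.68*v - 1.27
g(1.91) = 6.20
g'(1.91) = 4.93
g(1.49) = 4.31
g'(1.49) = 4.04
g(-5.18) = 105.94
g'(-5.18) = -45.64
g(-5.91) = 142.67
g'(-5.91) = -55.12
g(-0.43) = 2.83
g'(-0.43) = -3.42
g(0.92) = 2.45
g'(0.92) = 2.40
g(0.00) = 1.83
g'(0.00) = -1.27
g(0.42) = 1.69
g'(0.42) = 0.56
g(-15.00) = 1391.13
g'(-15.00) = -240.22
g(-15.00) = 1391.13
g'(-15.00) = -240.22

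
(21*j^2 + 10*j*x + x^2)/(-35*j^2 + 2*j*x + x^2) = (3*j + x)/(-5*j + x)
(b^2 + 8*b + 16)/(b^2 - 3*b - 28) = (b + 4)/(b - 7)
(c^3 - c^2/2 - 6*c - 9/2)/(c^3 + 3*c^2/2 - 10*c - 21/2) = (2*c + 3)/(2*c + 7)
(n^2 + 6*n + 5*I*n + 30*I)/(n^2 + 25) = (n + 6)/(n - 5*I)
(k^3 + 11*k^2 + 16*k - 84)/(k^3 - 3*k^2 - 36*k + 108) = (k^2 + 5*k - 14)/(k^2 - 9*k + 18)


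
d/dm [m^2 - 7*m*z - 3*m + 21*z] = 2*m - 7*z - 3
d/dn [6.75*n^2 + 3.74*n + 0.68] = 13.5*n + 3.74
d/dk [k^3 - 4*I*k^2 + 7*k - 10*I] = 3*k^2 - 8*I*k + 7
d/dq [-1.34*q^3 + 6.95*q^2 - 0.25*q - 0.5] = -4.02*q^2 + 13.9*q - 0.25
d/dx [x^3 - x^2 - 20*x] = 3*x^2 - 2*x - 20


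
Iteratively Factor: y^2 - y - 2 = (y - 2)*(y + 1)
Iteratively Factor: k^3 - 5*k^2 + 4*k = (k)*(k^2 - 5*k + 4) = k*(k - 1)*(k - 4)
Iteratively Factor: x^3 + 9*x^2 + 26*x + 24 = (x + 3)*(x^2 + 6*x + 8) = (x + 2)*(x + 3)*(x + 4)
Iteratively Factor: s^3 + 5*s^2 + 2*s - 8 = (s - 1)*(s^2 + 6*s + 8) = (s - 1)*(s + 4)*(s + 2)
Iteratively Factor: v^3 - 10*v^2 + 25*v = (v)*(v^2 - 10*v + 25) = v*(v - 5)*(v - 5)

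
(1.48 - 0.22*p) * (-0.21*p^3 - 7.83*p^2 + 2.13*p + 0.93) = 0.0462*p^4 + 1.4118*p^3 - 12.057*p^2 + 2.9478*p + 1.3764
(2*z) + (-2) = 2*z - 2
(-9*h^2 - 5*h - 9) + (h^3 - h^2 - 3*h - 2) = h^3 - 10*h^2 - 8*h - 11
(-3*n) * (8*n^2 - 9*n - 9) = -24*n^3 + 27*n^2 + 27*n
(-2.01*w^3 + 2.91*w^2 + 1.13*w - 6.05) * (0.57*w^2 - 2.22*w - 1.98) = -1.1457*w^5 + 6.1209*w^4 - 1.8363*w^3 - 11.7189*w^2 + 11.1936*w + 11.979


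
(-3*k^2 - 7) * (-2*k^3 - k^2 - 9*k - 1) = 6*k^5 + 3*k^4 + 41*k^3 + 10*k^2 + 63*k + 7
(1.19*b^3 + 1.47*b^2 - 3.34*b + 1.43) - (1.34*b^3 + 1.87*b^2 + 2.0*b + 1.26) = -0.15*b^3 - 0.4*b^2 - 5.34*b + 0.17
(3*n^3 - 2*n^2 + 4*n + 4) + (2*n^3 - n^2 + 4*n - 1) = 5*n^3 - 3*n^2 + 8*n + 3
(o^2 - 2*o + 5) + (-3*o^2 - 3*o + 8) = -2*o^2 - 5*o + 13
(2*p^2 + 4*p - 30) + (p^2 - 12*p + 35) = 3*p^2 - 8*p + 5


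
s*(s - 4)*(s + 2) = s^3 - 2*s^2 - 8*s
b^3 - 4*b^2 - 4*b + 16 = (b - 4)*(b - 2)*(b + 2)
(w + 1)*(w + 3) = w^2 + 4*w + 3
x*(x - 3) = x^2 - 3*x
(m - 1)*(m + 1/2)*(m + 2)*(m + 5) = m^4 + 13*m^3/2 + 6*m^2 - 17*m/2 - 5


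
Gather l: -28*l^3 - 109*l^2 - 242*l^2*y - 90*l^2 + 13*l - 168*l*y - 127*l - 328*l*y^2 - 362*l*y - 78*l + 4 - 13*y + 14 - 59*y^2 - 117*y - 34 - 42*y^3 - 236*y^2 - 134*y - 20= -28*l^3 + l^2*(-242*y - 199) + l*(-328*y^2 - 530*y - 192) - 42*y^3 - 295*y^2 - 264*y - 36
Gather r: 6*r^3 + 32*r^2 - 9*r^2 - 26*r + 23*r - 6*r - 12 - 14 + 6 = 6*r^3 + 23*r^2 - 9*r - 20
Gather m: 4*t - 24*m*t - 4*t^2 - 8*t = -24*m*t - 4*t^2 - 4*t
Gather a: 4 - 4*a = 4 - 4*a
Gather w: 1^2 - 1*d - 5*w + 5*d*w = -d + w*(5*d - 5) + 1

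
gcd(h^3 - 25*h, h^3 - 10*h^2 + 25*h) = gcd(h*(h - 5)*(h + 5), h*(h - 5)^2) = h^2 - 5*h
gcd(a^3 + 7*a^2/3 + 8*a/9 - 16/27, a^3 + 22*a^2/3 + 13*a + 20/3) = a + 4/3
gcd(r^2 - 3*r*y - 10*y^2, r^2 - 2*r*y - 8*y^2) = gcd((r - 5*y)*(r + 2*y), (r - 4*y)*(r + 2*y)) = r + 2*y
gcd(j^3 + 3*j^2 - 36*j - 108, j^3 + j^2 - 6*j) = j + 3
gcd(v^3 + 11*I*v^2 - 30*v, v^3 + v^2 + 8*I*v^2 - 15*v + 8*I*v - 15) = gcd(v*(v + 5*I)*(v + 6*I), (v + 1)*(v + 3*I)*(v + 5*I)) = v + 5*I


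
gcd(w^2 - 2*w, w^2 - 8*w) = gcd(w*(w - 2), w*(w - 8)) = w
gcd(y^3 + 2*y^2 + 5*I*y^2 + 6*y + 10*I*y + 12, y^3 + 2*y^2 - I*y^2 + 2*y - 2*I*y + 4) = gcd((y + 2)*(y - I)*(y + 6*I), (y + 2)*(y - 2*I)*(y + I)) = y + 2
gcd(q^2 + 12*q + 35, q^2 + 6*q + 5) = q + 5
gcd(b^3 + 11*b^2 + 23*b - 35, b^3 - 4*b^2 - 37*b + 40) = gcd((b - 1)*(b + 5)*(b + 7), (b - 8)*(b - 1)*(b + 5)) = b^2 + 4*b - 5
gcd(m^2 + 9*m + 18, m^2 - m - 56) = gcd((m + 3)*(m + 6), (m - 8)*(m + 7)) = 1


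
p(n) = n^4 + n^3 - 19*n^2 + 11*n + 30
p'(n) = 4*n^3 + 3*n^2 - 38*n + 11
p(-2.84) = -112.34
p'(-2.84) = 51.49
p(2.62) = -6.50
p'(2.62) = 3.97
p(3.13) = 4.93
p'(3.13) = 44.11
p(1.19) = 19.87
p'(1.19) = -23.23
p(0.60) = 30.11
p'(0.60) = -9.86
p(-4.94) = -13.03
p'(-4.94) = -210.28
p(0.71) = 28.84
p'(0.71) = -13.04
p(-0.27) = 25.63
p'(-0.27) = 21.40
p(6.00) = 924.00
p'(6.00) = 755.00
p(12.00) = 19890.00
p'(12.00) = 6899.00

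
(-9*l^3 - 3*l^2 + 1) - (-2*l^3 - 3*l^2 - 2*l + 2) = -7*l^3 + 2*l - 1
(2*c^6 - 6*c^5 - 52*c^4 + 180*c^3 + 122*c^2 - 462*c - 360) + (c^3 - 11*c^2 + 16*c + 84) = 2*c^6 - 6*c^5 - 52*c^4 + 181*c^3 + 111*c^2 - 446*c - 276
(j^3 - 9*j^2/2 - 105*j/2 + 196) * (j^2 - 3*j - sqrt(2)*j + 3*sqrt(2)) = j^5 - 15*j^4/2 - sqrt(2)*j^4 - 39*j^3 + 15*sqrt(2)*j^3/2 + 39*sqrt(2)*j^2 + 707*j^2/2 - 588*j - 707*sqrt(2)*j/2 + 588*sqrt(2)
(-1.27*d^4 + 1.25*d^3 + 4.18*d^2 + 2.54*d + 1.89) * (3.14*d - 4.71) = -3.9878*d^5 + 9.9067*d^4 + 7.2377*d^3 - 11.7122*d^2 - 6.0288*d - 8.9019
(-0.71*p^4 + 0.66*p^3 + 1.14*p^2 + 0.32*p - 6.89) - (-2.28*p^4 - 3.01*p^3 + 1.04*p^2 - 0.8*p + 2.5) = 1.57*p^4 + 3.67*p^3 + 0.0999999999999999*p^2 + 1.12*p - 9.39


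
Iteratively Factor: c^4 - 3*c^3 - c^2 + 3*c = (c - 1)*(c^3 - 2*c^2 - 3*c) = (c - 1)*(c + 1)*(c^2 - 3*c) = (c - 3)*(c - 1)*(c + 1)*(c)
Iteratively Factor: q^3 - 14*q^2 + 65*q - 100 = (q - 4)*(q^2 - 10*q + 25) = (q - 5)*(q - 4)*(q - 5)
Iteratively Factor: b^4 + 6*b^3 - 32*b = (b + 4)*(b^3 + 2*b^2 - 8*b) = b*(b + 4)*(b^2 + 2*b - 8) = b*(b + 4)^2*(b - 2)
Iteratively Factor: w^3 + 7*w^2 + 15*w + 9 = (w + 3)*(w^2 + 4*w + 3) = (w + 3)^2*(w + 1)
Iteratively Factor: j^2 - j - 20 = (j + 4)*(j - 5)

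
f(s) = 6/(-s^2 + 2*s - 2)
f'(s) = 6*(2*s - 2)/(-s^2 + 2*s - 2)^2 = 12*(s - 1)/(s^2 - 2*s + 2)^2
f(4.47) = -0.46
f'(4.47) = 0.24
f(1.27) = -5.59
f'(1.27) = 2.81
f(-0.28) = -2.27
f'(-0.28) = -2.21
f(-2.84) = -0.38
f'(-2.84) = -0.19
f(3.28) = -0.97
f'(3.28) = 0.71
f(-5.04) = -0.16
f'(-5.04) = -0.05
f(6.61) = -0.18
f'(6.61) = 0.06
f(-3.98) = -0.23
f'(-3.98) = -0.09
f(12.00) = -0.05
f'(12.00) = 0.01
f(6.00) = -0.23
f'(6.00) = 0.09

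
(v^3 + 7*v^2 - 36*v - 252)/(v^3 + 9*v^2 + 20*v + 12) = (v^2 + v - 42)/(v^2 + 3*v + 2)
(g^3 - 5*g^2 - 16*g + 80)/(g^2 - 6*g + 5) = (g^2 - 16)/(g - 1)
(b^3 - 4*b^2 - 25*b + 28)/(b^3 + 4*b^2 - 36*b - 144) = (b^2 - 8*b + 7)/(b^2 - 36)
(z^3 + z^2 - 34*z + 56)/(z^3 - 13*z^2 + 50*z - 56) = (z + 7)/(z - 7)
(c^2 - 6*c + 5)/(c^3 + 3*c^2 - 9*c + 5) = (c - 5)/(c^2 + 4*c - 5)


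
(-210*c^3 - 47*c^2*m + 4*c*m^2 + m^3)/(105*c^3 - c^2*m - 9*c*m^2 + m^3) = (-30*c^2 - 11*c*m - m^2)/(15*c^2 + 2*c*m - m^2)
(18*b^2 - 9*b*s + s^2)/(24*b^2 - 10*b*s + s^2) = (-3*b + s)/(-4*b + s)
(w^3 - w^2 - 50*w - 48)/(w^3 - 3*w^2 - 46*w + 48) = (w + 1)/(w - 1)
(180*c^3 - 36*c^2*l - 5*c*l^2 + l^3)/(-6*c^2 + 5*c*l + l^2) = (-30*c^2 + 11*c*l - l^2)/(c - l)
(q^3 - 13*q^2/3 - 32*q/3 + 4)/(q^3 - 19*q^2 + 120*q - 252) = (3*q^2 + 5*q - 2)/(3*(q^2 - 13*q + 42))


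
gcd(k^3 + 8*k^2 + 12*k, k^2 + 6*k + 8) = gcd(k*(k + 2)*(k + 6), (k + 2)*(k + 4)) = k + 2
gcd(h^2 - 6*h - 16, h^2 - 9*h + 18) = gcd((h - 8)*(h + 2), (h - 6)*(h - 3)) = 1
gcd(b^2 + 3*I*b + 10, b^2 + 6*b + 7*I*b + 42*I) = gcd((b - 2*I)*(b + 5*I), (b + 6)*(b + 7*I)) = 1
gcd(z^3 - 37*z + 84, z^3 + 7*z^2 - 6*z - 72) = z - 3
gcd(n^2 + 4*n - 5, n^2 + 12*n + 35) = n + 5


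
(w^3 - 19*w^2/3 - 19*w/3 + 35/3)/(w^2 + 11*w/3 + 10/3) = (w^2 - 8*w + 7)/(w + 2)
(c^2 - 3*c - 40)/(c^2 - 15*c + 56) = (c + 5)/(c - 7)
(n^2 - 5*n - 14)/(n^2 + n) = (n^2 - 5*n - 14)/(n*(n + 1))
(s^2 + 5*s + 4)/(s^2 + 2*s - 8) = (s + 1)/(s - 2)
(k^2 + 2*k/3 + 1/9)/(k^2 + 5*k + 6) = (9*k^2 + 6*k + 1)/(9*(k^2 + 5*k + 6))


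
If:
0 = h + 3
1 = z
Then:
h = -3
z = 1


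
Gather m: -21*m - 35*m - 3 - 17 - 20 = -56*m - 40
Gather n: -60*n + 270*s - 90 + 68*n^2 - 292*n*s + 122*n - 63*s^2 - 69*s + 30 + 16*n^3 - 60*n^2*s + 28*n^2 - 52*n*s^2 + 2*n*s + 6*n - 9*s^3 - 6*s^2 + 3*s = 16*n^3 + n^2*(96 - 60*s) + n*(-52*s^2 - 290*s + 68) - 9*s^3 - 69*s^2 + 204*s - 60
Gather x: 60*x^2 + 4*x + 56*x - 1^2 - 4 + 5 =60*x^2 + 60*x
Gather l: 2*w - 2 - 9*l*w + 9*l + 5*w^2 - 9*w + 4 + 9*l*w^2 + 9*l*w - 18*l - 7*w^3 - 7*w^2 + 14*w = l*(9*w^2 - 9) - 7*w^3 - 2*w^2 + 7*w + 2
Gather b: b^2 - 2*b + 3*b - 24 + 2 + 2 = b^2 + b - 20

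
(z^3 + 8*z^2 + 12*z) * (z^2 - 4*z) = z^5 + 4*z^4 - 20*z^3 - 48*z^2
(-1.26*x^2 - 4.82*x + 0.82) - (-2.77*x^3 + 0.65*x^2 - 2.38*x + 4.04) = 2.77*x^3 - 1.91*x^2 - 2.44*x - 3.22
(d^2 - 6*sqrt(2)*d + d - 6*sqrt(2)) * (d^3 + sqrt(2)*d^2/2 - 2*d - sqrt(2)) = d^5 - 11*sqrt(2)*d^4/2 + d^4 - 8*d^3 - 11*sqrt(2)*d^3/2 - 8*d^2 + 11*sqrt(2)*d^2 + 12*d + 11*sqrt(2)*d + 12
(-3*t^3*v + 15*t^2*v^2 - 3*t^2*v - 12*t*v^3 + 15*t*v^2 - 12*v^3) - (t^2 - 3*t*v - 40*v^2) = -3*t^3*v + 15*t^2*v^2 - 3*t^2*v - t^2 - 12*t*v^3 + 15*t*v^2 + 3*t*v - 12*v^3 + 40*v^2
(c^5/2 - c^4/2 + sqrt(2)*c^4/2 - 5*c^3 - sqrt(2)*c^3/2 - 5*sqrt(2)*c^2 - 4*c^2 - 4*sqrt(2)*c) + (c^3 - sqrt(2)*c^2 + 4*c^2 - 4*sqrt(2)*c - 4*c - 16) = c^5/2 - c^4/2 + sqrt(2)*c^4/2 - 4*c^3 - sqrt(2)*c^3/2 - 6*sqrt(2)*c^2 - 8*sqrt(2)*c - 4*c - 16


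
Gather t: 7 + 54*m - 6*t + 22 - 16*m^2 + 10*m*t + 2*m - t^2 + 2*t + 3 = -16*m^2 + 56*m - t^2 + t*(10*m - 4) + 32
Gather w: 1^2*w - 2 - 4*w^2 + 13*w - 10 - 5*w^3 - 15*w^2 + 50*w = -5*w^3 - 19*w^2 + 64*w - 12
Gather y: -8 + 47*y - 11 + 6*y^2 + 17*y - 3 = 6*y^2 + 64*y - 22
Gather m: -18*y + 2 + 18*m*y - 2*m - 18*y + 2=m*(18*y - 2) - 36*y + 4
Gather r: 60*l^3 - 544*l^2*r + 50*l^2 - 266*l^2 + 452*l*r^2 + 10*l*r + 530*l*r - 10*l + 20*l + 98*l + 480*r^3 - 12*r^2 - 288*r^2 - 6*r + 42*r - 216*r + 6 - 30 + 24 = 60*l^3 - 216*l^2 + 108*l + 480*r^3 + r^2*(452*l - 300) + r*(-544*l^2 + 540*l - 180)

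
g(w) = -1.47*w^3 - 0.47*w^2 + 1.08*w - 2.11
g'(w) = -4.41*w^2 - 0.94*w + 1.08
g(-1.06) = -2.03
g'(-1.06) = -2.88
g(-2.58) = 17.22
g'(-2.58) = -25.85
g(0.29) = -1.87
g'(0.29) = 0.44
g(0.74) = -2.16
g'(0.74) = -2.03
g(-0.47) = -2.57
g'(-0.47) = 0.55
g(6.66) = -450.01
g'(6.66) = -200.79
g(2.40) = -22.55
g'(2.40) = -26.58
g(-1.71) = 2.02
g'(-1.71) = -10.21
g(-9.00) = 1021.73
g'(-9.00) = -347.67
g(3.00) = -42.79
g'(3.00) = -41.43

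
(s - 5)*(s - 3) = s^2 - 8*s + 15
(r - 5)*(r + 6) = r^2 + r - 30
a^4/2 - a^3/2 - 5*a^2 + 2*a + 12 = (a/2 + 1)*(a - 3)*(a - 2)*(a + 2)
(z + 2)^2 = z^2 + 4*z + 4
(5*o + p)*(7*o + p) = 35*o^2 + 12*o*p + p^2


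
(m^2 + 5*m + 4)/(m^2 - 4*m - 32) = (m + 1)/(m - 8)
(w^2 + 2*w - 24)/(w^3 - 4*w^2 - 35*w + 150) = (w - 4)/(w^2 - 10*w + 25)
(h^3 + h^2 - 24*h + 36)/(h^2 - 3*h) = h + 4 - 12/h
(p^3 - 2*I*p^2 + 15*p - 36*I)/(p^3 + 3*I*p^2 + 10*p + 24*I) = (p - 3*I)/(p + 2*I)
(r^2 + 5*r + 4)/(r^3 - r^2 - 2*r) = (r + 4)/(r*(r - 2))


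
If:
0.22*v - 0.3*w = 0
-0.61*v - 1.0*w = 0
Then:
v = 0.00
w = 0.00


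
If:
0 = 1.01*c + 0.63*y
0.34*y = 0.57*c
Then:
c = 0.00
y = 0.00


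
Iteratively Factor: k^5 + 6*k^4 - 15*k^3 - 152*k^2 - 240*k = (k + 4)*(k^4 + 2*k^3 - 23*k^2 - 60*k) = (k + 4)^2*(k^3 - 2*k^2 - 15*k) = (k - 5)*(k + 4)^2*(k^2 + 3*k) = (k - 5)*(k + 3)*(k + 4)^2*(k)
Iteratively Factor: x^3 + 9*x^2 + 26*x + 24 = (x + 4)*(x^2 + 5*x + 6) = (x + 3)*(x + 4)*(x + 2)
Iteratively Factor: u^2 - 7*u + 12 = (u - 3)*(u - 4)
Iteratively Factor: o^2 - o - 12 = (o + 3)*(o - 4)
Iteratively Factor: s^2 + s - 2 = (s + 2)*(s - 1)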